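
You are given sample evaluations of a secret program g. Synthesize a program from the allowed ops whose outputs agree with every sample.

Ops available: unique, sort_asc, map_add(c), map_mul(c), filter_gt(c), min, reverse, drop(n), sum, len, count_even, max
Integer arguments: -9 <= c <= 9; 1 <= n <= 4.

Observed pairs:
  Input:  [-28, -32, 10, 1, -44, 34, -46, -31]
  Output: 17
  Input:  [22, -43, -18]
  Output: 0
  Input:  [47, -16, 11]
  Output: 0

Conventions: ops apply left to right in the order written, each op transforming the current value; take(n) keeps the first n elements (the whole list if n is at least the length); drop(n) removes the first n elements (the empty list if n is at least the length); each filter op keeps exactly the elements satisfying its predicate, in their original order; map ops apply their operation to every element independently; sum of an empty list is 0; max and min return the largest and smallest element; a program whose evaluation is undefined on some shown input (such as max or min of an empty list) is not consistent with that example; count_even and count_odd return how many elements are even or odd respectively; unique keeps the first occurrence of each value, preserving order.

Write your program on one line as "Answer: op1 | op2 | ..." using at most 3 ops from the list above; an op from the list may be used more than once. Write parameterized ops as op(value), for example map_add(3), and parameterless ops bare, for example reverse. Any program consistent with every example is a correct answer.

sort_asc | drop(4) | sum

Check, running the answer program on each example:
  [-28, -32, 10, 1, -44, 34, -46, -31] -> [-46, -44, -32, -31, -28, 1, 10, 34] -> [-28, 1, 10, 34] -> 17
  [22, -43, -18] -> [-43, -18, 22] -> [] -> 0
  [47, -16, 11] -> [-16, 11, 47] -> [] -> 0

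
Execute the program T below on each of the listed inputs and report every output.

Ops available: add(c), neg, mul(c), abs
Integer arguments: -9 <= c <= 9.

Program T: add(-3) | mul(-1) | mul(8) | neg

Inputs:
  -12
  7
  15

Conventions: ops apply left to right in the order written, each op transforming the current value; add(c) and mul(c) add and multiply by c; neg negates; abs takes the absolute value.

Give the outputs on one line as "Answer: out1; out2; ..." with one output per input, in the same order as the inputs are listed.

-120; 32; 96

Execution, op by op:
  -12 -> -15 -> 15 -> 120 -> -120
  7 -> 4 -> -4 -> -32 -> 32
  15 -> 12 -> -12 -> -96 -> 96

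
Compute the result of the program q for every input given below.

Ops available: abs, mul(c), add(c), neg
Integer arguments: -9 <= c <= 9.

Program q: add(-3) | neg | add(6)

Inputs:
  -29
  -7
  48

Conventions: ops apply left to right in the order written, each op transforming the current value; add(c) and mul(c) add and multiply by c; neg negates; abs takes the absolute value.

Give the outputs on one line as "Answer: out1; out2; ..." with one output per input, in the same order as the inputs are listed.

38; 16; -39

Execution, op by op:
  -29 -> -32 -> 32 -> 38
  -7 -> -10 -> 10 -> 16
  48 -> 45 -> -45 -> -39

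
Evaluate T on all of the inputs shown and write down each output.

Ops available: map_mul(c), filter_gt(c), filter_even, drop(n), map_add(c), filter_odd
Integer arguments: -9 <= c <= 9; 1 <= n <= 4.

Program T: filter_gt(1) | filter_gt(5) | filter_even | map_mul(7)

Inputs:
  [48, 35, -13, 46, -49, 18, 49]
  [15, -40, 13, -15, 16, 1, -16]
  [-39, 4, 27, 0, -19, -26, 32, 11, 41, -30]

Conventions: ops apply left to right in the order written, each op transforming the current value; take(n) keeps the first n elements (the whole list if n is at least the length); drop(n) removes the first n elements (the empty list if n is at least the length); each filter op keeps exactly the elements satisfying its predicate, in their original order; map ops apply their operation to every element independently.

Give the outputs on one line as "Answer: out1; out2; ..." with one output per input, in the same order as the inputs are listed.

Execution, op by op:
  [48, 35, -13, 46, -49, 18, 49] -> [48, 35, 46, 18, 49] -> [48, 35, 46, 18, 49] -> [48, 46, 18] -> [336, 322, 126]
  [15, -40, 13, -15, 16, 1, -16] -> [15, 13, 16] -> [15, 13, 16] -> [16] -> [112]
  [-39, 4, 27, 0, -19, -26, 32, 11, 41, -30] -> [4, 27, 32, 11, 41] -> [27, 32, 11, 41] -> [32] -> [224]

[336, 322, 126]; [112]; [224]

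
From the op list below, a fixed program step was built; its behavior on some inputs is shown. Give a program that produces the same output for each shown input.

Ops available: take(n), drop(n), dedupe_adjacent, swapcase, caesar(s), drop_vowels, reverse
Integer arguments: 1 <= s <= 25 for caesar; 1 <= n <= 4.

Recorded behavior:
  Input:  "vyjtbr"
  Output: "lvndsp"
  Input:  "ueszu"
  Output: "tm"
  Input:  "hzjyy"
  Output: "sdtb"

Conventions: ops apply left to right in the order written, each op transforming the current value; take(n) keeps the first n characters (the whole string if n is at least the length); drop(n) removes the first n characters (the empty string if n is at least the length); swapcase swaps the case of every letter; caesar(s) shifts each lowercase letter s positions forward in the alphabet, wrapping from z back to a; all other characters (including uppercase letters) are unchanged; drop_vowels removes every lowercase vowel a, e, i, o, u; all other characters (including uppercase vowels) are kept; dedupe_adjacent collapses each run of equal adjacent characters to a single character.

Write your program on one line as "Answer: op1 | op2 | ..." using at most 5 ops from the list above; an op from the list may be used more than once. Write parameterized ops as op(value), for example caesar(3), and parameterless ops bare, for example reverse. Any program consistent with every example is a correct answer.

dedupe_adjacent | drop_vowels | caesar(20) | reverse

Check, running the answer program on each example:
  "vyjtbr" -> "vyjtbr" -> "vyjtbr" -> "psdnvl" -> "lvndsp"
  "ueszu" -> "ueszu" -> "sz" -> "mt" -> "tm"
  "hzjyy" -> "hzjy" -> "hzjy" -> "btds" -> "sdtb"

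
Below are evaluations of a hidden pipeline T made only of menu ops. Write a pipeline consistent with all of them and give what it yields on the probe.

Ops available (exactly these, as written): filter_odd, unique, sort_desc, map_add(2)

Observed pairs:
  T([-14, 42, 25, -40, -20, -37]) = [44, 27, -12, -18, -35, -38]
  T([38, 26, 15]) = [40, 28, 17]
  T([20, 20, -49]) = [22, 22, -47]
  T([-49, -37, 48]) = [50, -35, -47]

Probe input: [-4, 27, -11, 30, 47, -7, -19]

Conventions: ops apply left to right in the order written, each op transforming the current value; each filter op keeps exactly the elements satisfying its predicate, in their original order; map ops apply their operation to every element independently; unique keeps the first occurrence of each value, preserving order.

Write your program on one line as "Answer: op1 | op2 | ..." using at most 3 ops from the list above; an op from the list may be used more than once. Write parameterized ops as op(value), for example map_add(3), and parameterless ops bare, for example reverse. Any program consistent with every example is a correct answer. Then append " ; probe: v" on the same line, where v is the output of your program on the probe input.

map_add(2) | sort_desc ; probe: [49, 32, 29, -2, -5, -9, -17]

Check, running the answer program on each example:
  [-14, 42, 25, -40, -20, -37] -> [-12, 44, 27, -38, -18, -35] -> [44, 27, -12, -18, -35, -38]
  [38, 26, 15] -> [40, 28, 17] -> [40, 28, 17]
  [20, 20, -49] -> [22, 22, -47] -> [22, 22, -47]
  [-49, -37, 48] -> [-47, -35, 50] -> [50, -35, -47]
  probe: [-4, 27, -11, 30, 47, -7, -19] -> [-2, 29, -9, 32, 49, -5, -17] -> [49, 32, 29, -2, -5, -9, -17]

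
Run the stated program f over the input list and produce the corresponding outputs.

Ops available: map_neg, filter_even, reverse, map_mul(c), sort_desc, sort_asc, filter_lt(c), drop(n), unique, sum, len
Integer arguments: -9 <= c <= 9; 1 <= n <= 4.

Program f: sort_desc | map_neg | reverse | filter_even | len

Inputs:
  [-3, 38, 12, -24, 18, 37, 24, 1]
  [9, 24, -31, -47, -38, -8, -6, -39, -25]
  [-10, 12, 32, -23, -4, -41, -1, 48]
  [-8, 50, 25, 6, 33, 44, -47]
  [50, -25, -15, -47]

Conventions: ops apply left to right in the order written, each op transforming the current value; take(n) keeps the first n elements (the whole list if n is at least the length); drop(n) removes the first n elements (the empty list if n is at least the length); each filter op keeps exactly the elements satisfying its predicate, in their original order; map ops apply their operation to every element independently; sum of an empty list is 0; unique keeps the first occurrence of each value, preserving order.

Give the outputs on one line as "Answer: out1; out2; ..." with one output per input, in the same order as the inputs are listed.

Execution, op by op:
  [-3, 38, 12, -24, 18, 37, 24, 1] -> [38, 37, 24, 18, 12, 1, -3, -24] -> [-38, -37, -24, -18, -12, -1, 3, 24] -> [24, 3, -1, -12, -18, -24, -37, -38] -> [24, -12, -18, -24, -38] -> 5
  [9, 24, -31, -47, -38, -8, -6, -39, -25] -> [24, 9, -6, -8, -25, -31, -38, -39, -47] -> [-24, -9, 6, 8, 25, 31, 38, 39, 47] -> [47, 39, 38, 31, 25, 8, 6, -9, -24] -> [38, 8, 6, -24] -> 4
  [-10, 12, 32, -23, -4, -41, -1, 48] -> [48, 32, 12, -1, -4, -10, -23, -41] -> [-48, -32, -12, 1, 4, 10, 23, 41] -> [41, 23, 10, 4, 1, -12, -32, -48] -> [10, 4, -12, -32, -48] -> 5
  [-8, 50, 25, 6, 33, 44, -47] -> [50, 44, 33, 25, 6, -8, -47] -> [-50, -44, -33, -25, -6, 8, 47] -> [47, 8, -6, -25, -33, -44, -50] -> [8, -6, -44, -50] -> 4
  [50, -25, -15, -47] -> [50, -15, -25, -47] -> [-50, 15, 25, 47] -> [47, 25, 15, -50] -> [-50] -> 1

5; 4; 5; 4; 1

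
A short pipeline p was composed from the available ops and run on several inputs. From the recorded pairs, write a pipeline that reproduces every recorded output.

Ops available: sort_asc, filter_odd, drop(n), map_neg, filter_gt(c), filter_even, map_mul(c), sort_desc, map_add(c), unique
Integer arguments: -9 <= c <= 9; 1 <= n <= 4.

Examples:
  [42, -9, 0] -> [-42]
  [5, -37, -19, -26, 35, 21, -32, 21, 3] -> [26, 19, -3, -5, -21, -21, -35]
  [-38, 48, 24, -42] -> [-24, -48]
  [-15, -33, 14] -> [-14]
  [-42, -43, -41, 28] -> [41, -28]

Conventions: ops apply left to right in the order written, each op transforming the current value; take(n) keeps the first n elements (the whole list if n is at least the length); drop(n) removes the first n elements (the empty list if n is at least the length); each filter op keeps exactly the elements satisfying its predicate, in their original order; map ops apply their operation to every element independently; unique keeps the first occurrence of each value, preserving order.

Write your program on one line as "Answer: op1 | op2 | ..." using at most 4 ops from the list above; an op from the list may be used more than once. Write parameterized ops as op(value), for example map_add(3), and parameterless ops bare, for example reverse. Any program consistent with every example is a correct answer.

sort_desc | sort_asc | drop(2) | map_neg

Check, running the answer program on each example:
  [42, -9, 0] -> [42, 0, -9] -> [-9, 0, 42] -> [42] -> [-42]
  [5, -37, -19, -26, 35, 21, -32, 21, 3] -> [35, 21, 21, 5, 3, -19, -26, -32, -37] -> [-37, -32, -26, -19, 3, 5, 21, 21, 35] -> [-26, -19, 3, 5, 21, 21, 35] -> [26, 19, -3, -5, -21, -21, -35]
  [-38, 48, 24, -42] -> [48, 24, -38, -42] -> [-42, -38, 24, 48] -> [24, 48] -> [-24, -48]
  [-15, -33, 14] -> [14, -15, -33] -> [-33, -15, 14] -> [14] -> [-14]
  [-42, -43, -41, 28] -> [28, -41, -42, -43] -> [-43, -42, -41, 28] -> [-41, 28] -> [41, -28]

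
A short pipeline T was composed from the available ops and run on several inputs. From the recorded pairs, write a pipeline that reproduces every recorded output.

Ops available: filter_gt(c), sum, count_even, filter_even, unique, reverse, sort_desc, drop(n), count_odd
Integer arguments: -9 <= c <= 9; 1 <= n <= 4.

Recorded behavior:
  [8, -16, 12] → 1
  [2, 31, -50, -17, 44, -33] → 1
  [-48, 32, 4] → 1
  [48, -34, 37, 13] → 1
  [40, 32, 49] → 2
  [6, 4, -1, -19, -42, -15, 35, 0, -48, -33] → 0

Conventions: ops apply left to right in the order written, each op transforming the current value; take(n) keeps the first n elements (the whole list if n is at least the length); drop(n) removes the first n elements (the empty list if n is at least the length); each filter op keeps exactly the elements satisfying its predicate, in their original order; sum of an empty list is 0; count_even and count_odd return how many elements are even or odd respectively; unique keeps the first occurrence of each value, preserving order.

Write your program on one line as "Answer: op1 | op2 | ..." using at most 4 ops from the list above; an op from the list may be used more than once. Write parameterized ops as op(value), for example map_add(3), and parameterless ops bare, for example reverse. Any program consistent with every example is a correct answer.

filter_gt(3) | sort_desc | filter_gt(8) | count_even

Check, running the answer program on each example:
  [8, -16, 12] -> [8, 12] -> [12, 8] -> [12] -> 1
  [2, 31, -50, -17, 44, -33] -> [31, 44] -> [44, 31] -> [44, 31] -> 1
  [-48, 32, 4] -> [32, 4] -> [32, 4] -> [32] -> 1
  [48, -34, 37, 13] -> [48, 37, 13] -> [48, 37, 13] -> [48, 37, 13] -> 1
  [40, 32, 49] -> [40, 32, 49] -> [49, 40, 32] -> [49, 40, 32] -> 2
  [6, 4, -1, -19, -42, -15, 35, 0, -48, -33] -> [6, 4, 35] -> [35, 6, 4] -> [35] -> 0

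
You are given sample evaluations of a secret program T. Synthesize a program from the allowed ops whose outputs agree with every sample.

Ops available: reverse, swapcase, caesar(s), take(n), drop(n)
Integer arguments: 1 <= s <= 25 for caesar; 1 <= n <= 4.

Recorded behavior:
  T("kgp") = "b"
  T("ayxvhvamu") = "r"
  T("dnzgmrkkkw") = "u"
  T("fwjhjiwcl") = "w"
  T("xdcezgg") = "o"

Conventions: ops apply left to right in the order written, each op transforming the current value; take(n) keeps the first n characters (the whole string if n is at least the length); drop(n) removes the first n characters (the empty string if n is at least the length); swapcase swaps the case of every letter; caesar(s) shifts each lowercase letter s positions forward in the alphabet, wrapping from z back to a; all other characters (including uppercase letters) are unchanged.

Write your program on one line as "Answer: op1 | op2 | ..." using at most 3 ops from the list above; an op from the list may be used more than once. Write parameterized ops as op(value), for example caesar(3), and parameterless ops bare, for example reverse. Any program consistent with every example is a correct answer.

take(1) | caesar(21) | caesar(22)

Check, running the answer program on each example:
  "kgp" -> "k" -> "f" -> "b"
  "ayxvhvamu" -> "a" -> "v" -> "r"
  "dnzgmrkkkw" -> "d" -> "y" -> "u"
  "fwjhjiwcl" -> "f" -> "a" -> "w"
  "xdcezgg" -> "x" -> "s" -> "o"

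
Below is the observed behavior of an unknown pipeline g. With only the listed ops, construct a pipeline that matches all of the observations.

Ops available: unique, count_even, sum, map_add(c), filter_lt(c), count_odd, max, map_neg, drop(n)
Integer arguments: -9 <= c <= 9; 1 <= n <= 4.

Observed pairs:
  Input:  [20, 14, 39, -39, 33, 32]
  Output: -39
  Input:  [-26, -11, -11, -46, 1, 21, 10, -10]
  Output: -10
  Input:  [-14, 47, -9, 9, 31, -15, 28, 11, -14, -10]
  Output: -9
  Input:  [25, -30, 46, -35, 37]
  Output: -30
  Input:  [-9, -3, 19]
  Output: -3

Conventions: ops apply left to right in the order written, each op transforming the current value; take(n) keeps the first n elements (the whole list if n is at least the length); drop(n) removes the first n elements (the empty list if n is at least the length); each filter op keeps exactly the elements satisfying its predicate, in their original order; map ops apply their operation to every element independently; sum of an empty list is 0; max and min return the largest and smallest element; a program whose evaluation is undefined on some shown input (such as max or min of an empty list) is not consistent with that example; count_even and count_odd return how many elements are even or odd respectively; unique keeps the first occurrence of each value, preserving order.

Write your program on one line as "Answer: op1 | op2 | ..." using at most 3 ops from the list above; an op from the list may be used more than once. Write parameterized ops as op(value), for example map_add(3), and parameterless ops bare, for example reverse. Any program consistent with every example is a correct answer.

filter_lt(-2) | max

Check, running the answer program on each example:
  [20, 14, 39, -39, 33, 32] -> [-39] -> -39
  [-26, -11, -11, -46, 1, 21, 10, -10] -> [-26, -11, -11, -46, -10] -> -10
  [-14, 47, -9, 9, 31, -15, 28, 11, -14, -10] -> [-14, -9, -15, -14, -10] -> -9
  [25, -30, 46, -35, 37] -> [-30, -35] -> -30
  [-9, -3, 19] -> [-9, -3] -> -3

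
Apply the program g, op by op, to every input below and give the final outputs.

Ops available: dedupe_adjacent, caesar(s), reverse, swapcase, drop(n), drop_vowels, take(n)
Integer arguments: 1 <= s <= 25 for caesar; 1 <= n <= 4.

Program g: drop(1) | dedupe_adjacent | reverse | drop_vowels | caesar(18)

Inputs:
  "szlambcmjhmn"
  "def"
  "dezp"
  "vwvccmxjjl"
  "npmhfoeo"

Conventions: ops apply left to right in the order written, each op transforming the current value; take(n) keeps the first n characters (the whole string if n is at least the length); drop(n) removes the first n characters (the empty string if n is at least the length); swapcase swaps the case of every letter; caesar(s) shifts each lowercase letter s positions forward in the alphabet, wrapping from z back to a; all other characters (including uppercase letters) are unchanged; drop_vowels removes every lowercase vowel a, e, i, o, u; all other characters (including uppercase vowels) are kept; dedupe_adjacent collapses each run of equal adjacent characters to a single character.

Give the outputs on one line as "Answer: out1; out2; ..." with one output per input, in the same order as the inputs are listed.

Execution, op by op:
  "szlambcmjhmn" -> "zlambcmjhmn" -> "zlambcmjhmn" -> "nmhjmcbmalz" -> "nmhjmcbmlz" -> "fezbeutedr"
  "def" -> "ef" -> "ef" -> "fe" -> "f" -> "x"
  "dezp" -> "ezp" -> "ezp" -> "pze" -> "pz" -> "hr"
  "vwvccmxjjl" -> "wvccmxjjl" -> "wvcmxjl" -> "ljxmcvw" -> "ljxmcvw" -> "dbpeuno"
  "npmhfoeo" -> "pmhfoeo" -> "pmhfoeo" -> "oeofhmp" -> "fhmp" -> "xzeh"

"fezbeutedr"; "x"; "hr"; "dbpeuno"; "xzeh"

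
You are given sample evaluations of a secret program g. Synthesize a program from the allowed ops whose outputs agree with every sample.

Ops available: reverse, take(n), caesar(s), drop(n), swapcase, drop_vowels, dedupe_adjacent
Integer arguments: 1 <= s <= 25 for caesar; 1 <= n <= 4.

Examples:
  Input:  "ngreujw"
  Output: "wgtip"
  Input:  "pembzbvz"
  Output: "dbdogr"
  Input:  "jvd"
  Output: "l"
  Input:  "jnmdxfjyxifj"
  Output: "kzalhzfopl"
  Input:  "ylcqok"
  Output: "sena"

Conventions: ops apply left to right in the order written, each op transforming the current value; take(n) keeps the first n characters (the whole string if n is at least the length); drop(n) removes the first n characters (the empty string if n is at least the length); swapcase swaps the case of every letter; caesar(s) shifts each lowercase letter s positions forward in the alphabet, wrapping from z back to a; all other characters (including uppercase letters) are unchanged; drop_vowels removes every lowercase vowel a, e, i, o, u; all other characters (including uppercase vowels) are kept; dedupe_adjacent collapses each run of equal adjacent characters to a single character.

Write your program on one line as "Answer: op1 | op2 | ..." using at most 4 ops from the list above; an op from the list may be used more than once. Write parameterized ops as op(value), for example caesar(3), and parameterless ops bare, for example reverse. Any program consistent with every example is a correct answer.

reverse | drop(2) | caesar(2)

Check, running the answer program on each example:
  "ngreujw" -> "wjuergn" -> "uergn" -> "wgtip"
  "pembzbvz" -> "zvbzbmep" -> "bzbmep" -> "dbdogr"
  "jvd" -> "dvj" -> "j" -> "l"
  "jnmdxfjyxifj" -> "jfixyjfxdmnj" -> "ixyjfxdmnj" -> "kzalhzfopl"
  "ylcqok" -> "koqcly" -> "qcly" -> "sena"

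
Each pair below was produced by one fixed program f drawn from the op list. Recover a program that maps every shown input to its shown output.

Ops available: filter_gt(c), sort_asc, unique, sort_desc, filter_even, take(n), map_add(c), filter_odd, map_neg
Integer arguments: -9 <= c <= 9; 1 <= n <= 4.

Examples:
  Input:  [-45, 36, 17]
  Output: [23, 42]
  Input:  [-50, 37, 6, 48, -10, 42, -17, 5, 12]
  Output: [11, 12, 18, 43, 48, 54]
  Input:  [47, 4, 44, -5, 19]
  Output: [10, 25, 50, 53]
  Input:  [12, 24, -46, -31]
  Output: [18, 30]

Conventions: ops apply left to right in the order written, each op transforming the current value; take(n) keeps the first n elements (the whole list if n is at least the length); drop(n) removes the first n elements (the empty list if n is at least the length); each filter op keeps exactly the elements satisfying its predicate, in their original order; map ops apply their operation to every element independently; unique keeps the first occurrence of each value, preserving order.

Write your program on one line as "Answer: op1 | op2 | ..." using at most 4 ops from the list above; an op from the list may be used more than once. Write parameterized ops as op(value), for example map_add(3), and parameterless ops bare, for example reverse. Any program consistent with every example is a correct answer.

sort_asc | map_add(6) | filter_gt(-8) | filter_gt(3)

Check, running the answer program on each example:
  [-45, 36, 17] -> [-45, 17, 36] -> [-39, 23, 42] -> [23, 42] -> [23, 42]
  [-50, 37, 6, 48, -10, 42, -17, 5, 12] -> [-50, -17, -10, 5, 6, 12, 37, 42, 48] -> [-44, -11, -4, 11, 12, 18, 43, 48, 54] -> [-4, 11, 12, 18, 43, 48, 54] -> [11, 12, 18, 43, 48, 54]
  [47, 4, 44, -5, 19] -> [-5, 4, 19, 44, 47] -> [1, 10, 25, 50, 53] -> [1, 10, 25, 50, 53] -> [10, 25, 50, 53]
  [12, 24, -46, -31] -> [-46, -31, 12, 24] -> [-40, -25, 18, 30] -> [18, 30] -> [18, 30]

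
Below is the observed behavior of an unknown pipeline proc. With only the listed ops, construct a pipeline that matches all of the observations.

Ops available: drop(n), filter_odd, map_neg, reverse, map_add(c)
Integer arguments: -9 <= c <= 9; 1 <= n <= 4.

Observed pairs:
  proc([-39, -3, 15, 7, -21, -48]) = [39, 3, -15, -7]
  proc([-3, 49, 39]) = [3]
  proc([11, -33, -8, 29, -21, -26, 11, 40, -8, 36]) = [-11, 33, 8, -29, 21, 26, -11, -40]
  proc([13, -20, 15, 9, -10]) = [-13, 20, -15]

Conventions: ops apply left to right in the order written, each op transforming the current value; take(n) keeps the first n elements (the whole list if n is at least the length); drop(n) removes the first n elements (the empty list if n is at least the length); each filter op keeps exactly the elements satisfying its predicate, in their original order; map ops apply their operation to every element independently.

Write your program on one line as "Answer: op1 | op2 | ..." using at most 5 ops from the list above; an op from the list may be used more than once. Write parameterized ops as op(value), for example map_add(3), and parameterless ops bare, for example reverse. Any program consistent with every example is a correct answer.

reverse | drop(1) | map_neg | drop(1) | reverse

Check, running the answer program on each example:
  [-39, -3, 15, 7, -21, -48] -> [-48, -21, 7, 15, -3, -39] -> [-21, 7, 15, -3, -39] -> [21, -7, -15, 3, 39] -> [-7, -15, 3, 39] -> [39, 3, -15, -7]
  [-3, 49, 39] -> [39, 49, -3] -> [49, -3] -> [-49, 3] -> [3] -> [3]
  [11, -33, -8, 29, -21, -26, 11, 40, -8, 36] -> [36, -8, 40, 11, -26, -21, 29, -8, -33, 11] -> [-8, 40, 11, -26, -21, 29, -8, -33, 11] -> [8, -40, -11, 26, 21, -29, 8, 33, -11] -> [-40, -11, 26, 21, -29, 8, 33, -11] -> [-11, 33, 8, -29, 21, 26, -11, -40]
  [13, -20, 15, 9, -10] -> [-10, 9, 15, -20, 13] -> [9, 15, -20, 13] -> [-9, -15, 20, -13] -> [-15, 20, -13] -> [-13, 20, -15]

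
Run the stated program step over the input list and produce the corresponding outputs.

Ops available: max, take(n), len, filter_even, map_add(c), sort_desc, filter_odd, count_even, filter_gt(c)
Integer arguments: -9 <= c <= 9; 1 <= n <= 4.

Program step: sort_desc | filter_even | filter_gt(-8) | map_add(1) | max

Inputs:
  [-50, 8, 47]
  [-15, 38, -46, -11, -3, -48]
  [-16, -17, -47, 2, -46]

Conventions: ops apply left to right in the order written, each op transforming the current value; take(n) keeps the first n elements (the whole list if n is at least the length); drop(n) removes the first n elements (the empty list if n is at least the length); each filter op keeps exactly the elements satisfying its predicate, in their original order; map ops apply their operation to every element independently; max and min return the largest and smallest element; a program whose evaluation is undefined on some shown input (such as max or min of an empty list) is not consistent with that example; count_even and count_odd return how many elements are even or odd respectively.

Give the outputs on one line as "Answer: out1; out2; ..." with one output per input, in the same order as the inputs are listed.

9; 39; 3

Execution, op by op:
  [-50, 8, 47] -> [47, 8, -50] -> [8, -50] -> [8] -> [9] -> 9
  [-15, 38, -46, -11, -3, -48] -> [38, -3, -11, -15, -46, -48] -> [38, -46, -48] -> [38] -> [39] -> 39
  [-16, -17, -47, 2, -46] -> [2, -16, -17, -46, -47] -> [2, -16, -46] -> [2] -> [3] -> 3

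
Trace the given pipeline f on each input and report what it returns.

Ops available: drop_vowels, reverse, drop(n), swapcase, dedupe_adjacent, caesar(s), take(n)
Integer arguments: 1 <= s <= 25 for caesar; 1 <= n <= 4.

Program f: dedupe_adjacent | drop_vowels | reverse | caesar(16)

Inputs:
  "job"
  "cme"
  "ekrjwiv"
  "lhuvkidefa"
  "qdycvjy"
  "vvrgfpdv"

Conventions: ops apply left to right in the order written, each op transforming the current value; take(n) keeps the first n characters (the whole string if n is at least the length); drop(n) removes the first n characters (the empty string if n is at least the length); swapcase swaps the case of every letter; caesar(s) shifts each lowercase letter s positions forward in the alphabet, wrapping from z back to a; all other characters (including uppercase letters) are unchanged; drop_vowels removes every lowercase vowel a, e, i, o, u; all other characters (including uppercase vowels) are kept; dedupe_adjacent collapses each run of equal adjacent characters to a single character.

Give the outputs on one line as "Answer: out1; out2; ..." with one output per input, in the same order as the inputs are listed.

Execution, op by op:
  "job" -> "job" -> "jb" -> "bj" -> "rz"
  "cme" -> "cme" -> "cm" -> "mc" -> "cs"
  "ekrjwiv" -> "ekrjwiv" -> "krjwv" -> "vwjrk" -> "lmzha"
  "lhuvkidefa" -> "lhuvkidefa" -> "lhvkdf" -> "fdkvhl" -> "vtalxb"
  "qdycvjy" -> "qdycvjy" -> "qdycvjy" -> "yjvcydq" -> "ozlsotg"
  "vvrgfpdv" -> "vrgfpdv" -> "vrgfpdv" -> "vdpfgrv" -> "ltfvwhl"

"rz"; "cs"; "lmzha"; "vtalxb"; "ozlsotg"; "ltfvwhl"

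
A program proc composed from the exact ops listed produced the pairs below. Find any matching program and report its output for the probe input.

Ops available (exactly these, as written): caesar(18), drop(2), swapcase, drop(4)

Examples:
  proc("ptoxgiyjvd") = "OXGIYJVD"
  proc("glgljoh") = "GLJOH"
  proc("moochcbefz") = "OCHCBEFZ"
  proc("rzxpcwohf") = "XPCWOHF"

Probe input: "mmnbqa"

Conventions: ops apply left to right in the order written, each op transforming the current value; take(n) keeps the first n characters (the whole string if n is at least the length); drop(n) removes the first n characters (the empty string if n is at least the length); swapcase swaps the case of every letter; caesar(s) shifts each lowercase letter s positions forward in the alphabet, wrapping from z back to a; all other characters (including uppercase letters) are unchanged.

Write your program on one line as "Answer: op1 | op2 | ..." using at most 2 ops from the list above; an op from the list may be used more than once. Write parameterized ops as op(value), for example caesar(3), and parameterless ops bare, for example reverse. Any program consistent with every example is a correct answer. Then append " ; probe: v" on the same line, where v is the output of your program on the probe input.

swapcase | drop(2) ; probe: "NBQA"

Check, running the answer program on each example:
  "ptoxgiyjvd" -> "PTOXGIYJVD" -> "OXGIYJVD"
  "glgljoh" -> "GLGLJOH" -> "GLJOH"
  "moochcbefz" -> "MOOCHCBEFZ" -> "OCHCBEFZ"
  "rzxpcwohf" -> "RZXPCWOHF" -> "XPCWOHF"
  probe: "mmnbqa" -> "MMNBQA" -> "NBQA"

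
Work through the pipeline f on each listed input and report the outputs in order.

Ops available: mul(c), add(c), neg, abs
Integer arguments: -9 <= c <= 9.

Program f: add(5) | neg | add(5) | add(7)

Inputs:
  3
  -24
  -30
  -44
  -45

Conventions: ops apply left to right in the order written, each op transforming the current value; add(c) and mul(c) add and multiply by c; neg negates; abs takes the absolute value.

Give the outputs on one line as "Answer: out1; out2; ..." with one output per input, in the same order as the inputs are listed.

Execution, op by op:
  3 -> 8 -> -8 -> -3 -> 4
  -24 -> -19 -> 19 -> 24 -> 31
  -30 -> -25 -> 25 -> 30 -> 37
  -44 -> -39 -> 39 -> 44 -> 51
  -45 -> -40 -> 40 -> 45 -> 52

4; 31; 37; 51; 52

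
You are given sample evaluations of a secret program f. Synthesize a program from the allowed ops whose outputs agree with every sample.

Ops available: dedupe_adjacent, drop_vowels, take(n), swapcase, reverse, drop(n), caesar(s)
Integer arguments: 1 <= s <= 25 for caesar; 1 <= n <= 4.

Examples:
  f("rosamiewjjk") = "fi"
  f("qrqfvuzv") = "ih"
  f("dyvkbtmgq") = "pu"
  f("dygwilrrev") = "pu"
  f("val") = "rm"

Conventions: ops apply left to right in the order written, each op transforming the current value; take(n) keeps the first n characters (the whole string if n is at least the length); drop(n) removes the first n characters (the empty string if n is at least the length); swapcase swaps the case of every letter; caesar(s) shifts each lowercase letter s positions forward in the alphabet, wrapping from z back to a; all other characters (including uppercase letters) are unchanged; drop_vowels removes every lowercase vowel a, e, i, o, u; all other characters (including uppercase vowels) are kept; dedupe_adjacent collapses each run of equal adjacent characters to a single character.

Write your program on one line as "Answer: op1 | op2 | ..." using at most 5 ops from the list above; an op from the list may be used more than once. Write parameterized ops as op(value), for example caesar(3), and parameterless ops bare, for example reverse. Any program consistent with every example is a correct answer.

caesar(6) | take(2) | reverse | caesar(11)

Check, running the answer program on each example:
  "rosamiewjjk" -> "xuygsokcppq" -> "xu" -> "ux" -> "fi"
  "qrqfvuzv" -> "wxwlbafb" -> "wx" -> "xw" -> "ih"
  "dyvkbtmgq" -> "jebqhzsmw" -> "je" -> "ej" -> "pu"
  "dygwilrrev" -> "jemcorxxkb" -> "je" -> "ej" -> "pu"
  "val" -> "bgr" -> "bg" -> "gb" -> "rm"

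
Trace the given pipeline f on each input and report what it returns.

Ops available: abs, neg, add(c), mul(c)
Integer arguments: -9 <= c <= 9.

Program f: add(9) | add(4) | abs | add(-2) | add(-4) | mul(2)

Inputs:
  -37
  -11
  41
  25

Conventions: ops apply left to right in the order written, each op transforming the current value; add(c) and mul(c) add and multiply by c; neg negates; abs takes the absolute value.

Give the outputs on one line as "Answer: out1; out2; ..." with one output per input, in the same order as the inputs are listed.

Execution, op by op:
  -37 -> -28 -> -24 -> 24 -> 22 -> 18 -> 36
  -11 -> -2 -> 2 -> 2 -> 0 -> -4 -> -8
  41 -> 50 -> 54 -> 54 -> 52 -> 48 -> 96
  25 -> 34 -> 38 -> 38 -> 36 -> 32 -> 64

36; -8; 96; 64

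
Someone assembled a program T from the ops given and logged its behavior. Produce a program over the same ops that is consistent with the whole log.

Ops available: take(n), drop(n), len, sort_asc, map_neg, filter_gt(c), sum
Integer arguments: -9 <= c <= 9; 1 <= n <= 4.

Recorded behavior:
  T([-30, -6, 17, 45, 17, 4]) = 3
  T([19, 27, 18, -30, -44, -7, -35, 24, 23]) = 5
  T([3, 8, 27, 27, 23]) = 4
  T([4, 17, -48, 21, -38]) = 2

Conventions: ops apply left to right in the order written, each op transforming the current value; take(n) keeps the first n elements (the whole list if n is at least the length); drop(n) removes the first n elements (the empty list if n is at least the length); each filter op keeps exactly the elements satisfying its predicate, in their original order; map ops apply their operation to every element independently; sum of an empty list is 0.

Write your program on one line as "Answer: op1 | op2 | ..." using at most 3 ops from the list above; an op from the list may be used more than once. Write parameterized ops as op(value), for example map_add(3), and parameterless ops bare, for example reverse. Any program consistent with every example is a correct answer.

sort_asc | filter_gt(4) | len

Check, running the answer program on each example:
  [-30, -6, 17, 45, 17, 4] -> [-30, -6, 4, 17, 17, 45] -> [17, 17, 45] -> 3
  [19, 27, 18, -30, -44, -7, -35, 24, 23] -> [-44, -35, -30, -7, 18, 19, 23, 24, 27] -> [18, 19, 23, 24, 27] -> 5
  [3, 8, 27, 27, 23] -> [3, 8, 23, 27, 27] -> [8, 23, 27, 27] -> 4
  [4, 17, -48, 21, -38] -> [-48, -38, 4, 17, 21] -> [17, 21] -> 2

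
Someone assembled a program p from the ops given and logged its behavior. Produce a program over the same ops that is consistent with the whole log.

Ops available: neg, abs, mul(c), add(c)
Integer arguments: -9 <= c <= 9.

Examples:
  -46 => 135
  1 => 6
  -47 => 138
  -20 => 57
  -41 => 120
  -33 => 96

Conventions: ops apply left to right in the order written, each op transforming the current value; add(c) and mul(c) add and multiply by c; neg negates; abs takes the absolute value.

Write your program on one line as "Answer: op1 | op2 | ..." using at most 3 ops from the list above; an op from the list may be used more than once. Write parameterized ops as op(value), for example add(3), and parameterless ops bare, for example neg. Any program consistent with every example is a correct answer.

mul(-3) | add(-3) | abs

Check, running the answer program on each example:
  -46 -> 138 -> 135 -> 135
  1 -> -3 -> -6 -> 6
  -47 -> 141 -> 138 -> 138
  -20 -> 60 -> 57 -> 57
  -41 -> 123 -> 120 -> 120
  -33 -> 99 -> 96 -> 96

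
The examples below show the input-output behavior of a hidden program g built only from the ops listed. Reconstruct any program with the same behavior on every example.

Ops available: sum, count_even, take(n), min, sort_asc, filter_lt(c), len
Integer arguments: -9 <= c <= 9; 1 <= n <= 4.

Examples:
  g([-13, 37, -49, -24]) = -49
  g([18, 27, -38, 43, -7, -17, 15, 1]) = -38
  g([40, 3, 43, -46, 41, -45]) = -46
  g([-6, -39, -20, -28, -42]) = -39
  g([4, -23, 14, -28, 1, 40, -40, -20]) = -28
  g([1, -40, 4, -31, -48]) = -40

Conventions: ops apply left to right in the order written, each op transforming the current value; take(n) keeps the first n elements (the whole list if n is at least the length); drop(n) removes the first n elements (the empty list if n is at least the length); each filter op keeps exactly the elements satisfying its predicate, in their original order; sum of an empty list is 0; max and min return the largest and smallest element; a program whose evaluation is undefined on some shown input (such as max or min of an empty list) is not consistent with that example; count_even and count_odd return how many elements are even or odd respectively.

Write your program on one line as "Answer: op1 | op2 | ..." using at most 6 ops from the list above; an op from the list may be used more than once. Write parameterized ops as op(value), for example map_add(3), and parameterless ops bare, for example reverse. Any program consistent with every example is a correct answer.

take(4) | filter_lt(1) | filter_lt(-6) | take(2) | min

Check, running the answer program on each example:
  [-13, 37, -49, -24] -> [-13, 37, -49, -24] -> [-13, -49, -24] -> [-13, -49, -24] -> [-13, -49] -> -49
  [18, 27, -38, 43, -7, -17, 15, 1] -> [18, 27, -38, 43] -> [-38] -> [-38] -> [-38] -> -38
  [40, 3, 43, -46, 41, -45] -> [40, 3, 43, -46] -> [-46] -> [-46] -> [-46] -> -46
  [-6, -39, -20, -28, -42] -> [-6, -39, -20, -28] -> [-6, -39, -20, -28] -> [-39, -20, -28] -> [-39, -20] -> -39
  [4, -23, 14, -28, 1, 40, -40, -20] -> [4, -23, 14, -28] -> [-23, -28] -> [-23, -28] -> [-23, -28] -> -28
  [1, -40, 4, -31, -48] -> [1, -40, 4, -31] -> [-40, -31] -> [-40, -31] -> [-40, -31] -> -40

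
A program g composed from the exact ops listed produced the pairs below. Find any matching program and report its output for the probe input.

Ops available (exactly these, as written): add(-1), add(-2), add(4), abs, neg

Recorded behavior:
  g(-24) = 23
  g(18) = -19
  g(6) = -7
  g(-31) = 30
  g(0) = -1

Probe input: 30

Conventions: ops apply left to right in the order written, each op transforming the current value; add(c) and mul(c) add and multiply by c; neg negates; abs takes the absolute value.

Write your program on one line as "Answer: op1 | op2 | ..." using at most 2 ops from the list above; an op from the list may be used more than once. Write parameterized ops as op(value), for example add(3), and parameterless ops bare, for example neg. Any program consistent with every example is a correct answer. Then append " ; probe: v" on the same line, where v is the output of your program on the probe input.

neg | add(-1) ; probe: -31

Check, running the answer program on each example:
  -24 -> 24 -> 23
  18 -> -18 -> -19
  6 -> -6 -> -7
  -31 -> 31 -> 30
  0 -> 0 -> -1
  probe: 30 -> -30 -> -31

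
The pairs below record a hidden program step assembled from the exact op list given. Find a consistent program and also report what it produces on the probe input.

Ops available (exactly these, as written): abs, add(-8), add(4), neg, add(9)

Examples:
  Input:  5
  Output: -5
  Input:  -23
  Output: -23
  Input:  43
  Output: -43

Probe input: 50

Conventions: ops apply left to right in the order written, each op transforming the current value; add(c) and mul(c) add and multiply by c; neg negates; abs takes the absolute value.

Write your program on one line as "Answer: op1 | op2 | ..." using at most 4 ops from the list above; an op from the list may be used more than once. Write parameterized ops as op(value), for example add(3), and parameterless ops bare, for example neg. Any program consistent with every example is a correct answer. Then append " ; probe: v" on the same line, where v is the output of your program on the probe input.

neg | abs | neg ; probe: -50

Check, running the answer program on each example:
  5 -> -5 -> 5 -> -5
  -23 -> 23 -> 23 -> -23
  43 -> -43 -> 43 -> -43
  probe: 50 -> -50 -> 50 -> -50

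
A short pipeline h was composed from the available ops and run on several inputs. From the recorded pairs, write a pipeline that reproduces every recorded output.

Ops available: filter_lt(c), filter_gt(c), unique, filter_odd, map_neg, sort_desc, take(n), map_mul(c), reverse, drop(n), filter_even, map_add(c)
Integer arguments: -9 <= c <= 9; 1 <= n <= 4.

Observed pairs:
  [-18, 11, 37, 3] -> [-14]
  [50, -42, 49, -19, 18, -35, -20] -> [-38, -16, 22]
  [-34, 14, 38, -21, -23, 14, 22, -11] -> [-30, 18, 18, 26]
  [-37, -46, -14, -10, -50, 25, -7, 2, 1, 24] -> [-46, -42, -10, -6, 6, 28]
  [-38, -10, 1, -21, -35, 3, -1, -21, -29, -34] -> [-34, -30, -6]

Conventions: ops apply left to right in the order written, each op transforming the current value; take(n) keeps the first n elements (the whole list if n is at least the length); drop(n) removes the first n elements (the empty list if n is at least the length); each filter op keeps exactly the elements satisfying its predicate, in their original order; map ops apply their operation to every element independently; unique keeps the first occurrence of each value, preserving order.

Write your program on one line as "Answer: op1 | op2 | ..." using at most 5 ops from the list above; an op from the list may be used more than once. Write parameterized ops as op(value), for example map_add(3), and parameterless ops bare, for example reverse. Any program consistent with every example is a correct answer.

sort_desc | drop(1) | reverse | map_add(4) | filter_even

Check, running the answer program on each example:
  [-18, 11, 37, 3] -> [37, 11, 3, -18] -> [11, 3, -18] -> [-18, 3, 11] -> [-14, 7, 15] -> [-14]
  [50, -42, 49, -19, 18, -35, -20] -> [50, 49, 18, -19, -20, -35, -42] -> [49, 18, -19, -20, -35, -42] -> [-42, -35, -20, -19, 18, 49] -> [-38, -31, -16, -15, 22, 53] -> [-38, -16, 22]
  [-34, 14, 38, -21, -23, 14, 22, -11] -> [38, 22, 14, 14, -11, -21, -23, -34] -> [22, 14, 14, -11, -21, -23, -34] -> [-34, -23, -21, -11, 14, 14, 22] -> [-30, -19, -17, -7, 18, 18, 26] -> [-30, 18, 18, 26]
  [-37, -46, -14, -10, -50, 25, -7, 2, 1, 24] -> [25, 24, 2, 1, -7, -10, -14, -37, -46, -50] -> [24, 2, 1, -7, -10, -14, -37, -46, -50] -> [-50, -46, -37, -14, -10, -7, 1, 2, 24] -> [-46, -42, -33, -10, -6, -3, 5, 6, 28] -> [-46, -42, -10, -6, 6, 28]
  [-38, -10, 1, -21, -35, 3, -1, -21, -29, -34] -> [3, 1, -1, -10, -21, -21, -29, -34, -35, -38] -> [1, -1, -10, -21, -21, -29, -34, -35, -38] -> [-38, -35, -34, -29, -21, -21, -10, -1, 1] -> [-34, -31, -30, -25, -17, -17, -6, 3, 5] -> [-34, -30, -6]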